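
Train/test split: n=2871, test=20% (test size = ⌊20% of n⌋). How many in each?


Test = ⌊2871·20/100⌋ = 574
Train = 2871 - 574 = 2297

Train: 2297, Test: 574


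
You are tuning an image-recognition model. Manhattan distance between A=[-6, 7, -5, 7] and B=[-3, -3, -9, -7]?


d = |-6+ 3| + |7+ 3| + |-5+ 9| + |7+ 7|
  = 3 + 10 + 4 + 14
  = 31

31


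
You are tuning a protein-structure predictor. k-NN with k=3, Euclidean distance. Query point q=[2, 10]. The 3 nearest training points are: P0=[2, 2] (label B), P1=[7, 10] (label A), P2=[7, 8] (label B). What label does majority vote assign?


d(q,P0) = 8.0  (label B)
d(q,P1) = 5.0  (label A)
d(q,P2) = 5.3852  (label B)
Votes: A=1, B=2
Majority → B

B


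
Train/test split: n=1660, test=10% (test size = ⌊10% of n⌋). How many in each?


Test = ⌊1660·10/100⌋ = 166
Train = 1660 - 166 = 1494

Train: 1494, Test: 166


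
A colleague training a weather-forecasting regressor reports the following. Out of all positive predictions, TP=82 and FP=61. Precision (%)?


Precision = TP/(TP+FP)
= 82/(82+61)
= 82/143 = 57.34%

57.34%


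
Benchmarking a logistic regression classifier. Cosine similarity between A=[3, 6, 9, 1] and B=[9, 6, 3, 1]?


A·B = 3·9 + 6·6 + 9·3 + 1·1 = 91
‖A‖ = √127 = 11.2694, ‖B‖ = √127 = 11.2694
cos = 91/(√127·√127) = 91/√16129 = 0.7165

0.7165


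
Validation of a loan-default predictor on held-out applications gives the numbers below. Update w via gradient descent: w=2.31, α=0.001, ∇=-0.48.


w_new = w - α·∇
= 2.31 - 0.001·-0.48
= 2.31 + 0.00048
= 2.31048

2.31048


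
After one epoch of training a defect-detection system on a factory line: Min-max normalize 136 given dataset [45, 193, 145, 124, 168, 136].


min=45, max=193
(136-45)/(193-45) = 91/148 = 0.6149

0.6149


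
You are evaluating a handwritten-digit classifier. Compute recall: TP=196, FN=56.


Recall = TP/(TP+FN)
= 196/(196+56)
= 196/252 = 77.78%

77.78%


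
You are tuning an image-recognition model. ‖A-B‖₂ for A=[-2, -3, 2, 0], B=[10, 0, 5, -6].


d = √((-2-10)² + (-3-0)² + (2-5)² + (0+ 6)²)
  = √(144 + 9 + 9 + 36)
  = √198 = 14.0712

14.0712


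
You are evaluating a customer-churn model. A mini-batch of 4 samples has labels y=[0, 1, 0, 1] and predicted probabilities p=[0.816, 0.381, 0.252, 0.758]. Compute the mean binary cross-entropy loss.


L[0] = -ln(1-0.816) = -ln(0.184) = 1.6928
L[1] = -ln(0.381) = 0.965
L[2] = -ln(1-0.252) = -ln(0.748) = 0.2904
L[3] = -ln(0.758) = 0.2771
mean = (1.6928 + 0.965 + 0.2904 + 0.2771)/4 = 0.8063

0.8063


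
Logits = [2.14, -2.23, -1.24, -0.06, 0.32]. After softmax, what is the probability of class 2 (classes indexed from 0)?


Exponentials: e^2.14=8.4994, e^-2.23=0.1075, e^-1.24=0.2894, e^-0.06=0.9418, e^0.32=1.3771
Sum = 11.2152
Softmax = [0.7578, 0.0096, 0.0258, 0.084, 0.1228]
p[2] = 0.2894/11.2152 = 0.0258

0.0258


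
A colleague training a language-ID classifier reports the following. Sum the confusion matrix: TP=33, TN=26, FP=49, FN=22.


Total = TP + TN + FP + FN
= 33 + 26 + 49 + 22
= 130
(Predicted positive: 82, predicted negative: 48)

130


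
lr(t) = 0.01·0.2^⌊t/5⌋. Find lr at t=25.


n_drops = ⌊25/5⌋ = 5
lr = 0.01·0.2^5 = 0.01·0.00032 = 0.0000032

0.0000032


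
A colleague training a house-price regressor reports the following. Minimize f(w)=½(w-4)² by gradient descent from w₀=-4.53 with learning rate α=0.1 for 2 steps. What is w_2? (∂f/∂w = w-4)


step 1: grad = -4.53-4 = -8.53; w = -4.53 - 0.1·(-8.53) = -3.677
step 2: grad = -3.677-4 = -7.677; w = -3.677 - 0.1·(-7.677) = -2.9093

-2.9093


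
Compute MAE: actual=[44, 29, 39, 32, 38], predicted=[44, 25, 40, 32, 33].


Absolute errors: |44-44|=0, |29-25|=4, |39-40|=1, |32-32|=0, |38-33|=5
Sum = 10
MAE = 10/5 = 2

2


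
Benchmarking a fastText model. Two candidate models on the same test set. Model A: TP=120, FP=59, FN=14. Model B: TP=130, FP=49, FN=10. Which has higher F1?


Model A: P=120/179=0.6704, R=120/134=0.8955, F1=2PR/(P+R)=2TP/(2TP+FP+FN)=240/313=0.7668
Model B: P=130/179=0.7263, R=130/140=0.9286, F1=2PR/(P+R)=2TP/(2TP+FP+FN)=260/319=0.815
0.7668 < 0.815 → Model B

Model B


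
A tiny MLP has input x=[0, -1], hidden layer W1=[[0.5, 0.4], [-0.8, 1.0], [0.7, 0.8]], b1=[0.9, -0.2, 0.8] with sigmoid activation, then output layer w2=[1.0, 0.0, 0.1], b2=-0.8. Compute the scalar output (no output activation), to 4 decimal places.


z1[0] = (0.5)·(0) + (0.4)·(-1) + 0.9 = 0.5
z1[1] = (-0.8)·(0) + (1.0)·(-1) - 0.2 = -1.2
z1[2] = (0.7)·(0) + (0.8)·(-1) + 0.8 = 0.0
h = sigmoid(z1) = [0.6225, 0.2315, 0.5]
output = (1.0)·(0.6225) + (0.0)·(0.2315) + (0.1)·(0.5) - 0.8 = -0.1275

-0.1275


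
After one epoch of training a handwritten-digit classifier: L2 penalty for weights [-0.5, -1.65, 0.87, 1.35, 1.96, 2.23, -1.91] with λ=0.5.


‖w‖₂² = (-0.5)² + (-1.65)² + (0.87)² + (1.35)² + (1.96)² + (2.23)² + (-1.91)²
     = 0.25 + 2.7225 + 0.7569 + 1.8225 + 3.8416 + 4.9729 + 3.6481
     = 18.0145
λ·‖w‖₂² = 0.5·18.0145 = 9.00725

9.00725


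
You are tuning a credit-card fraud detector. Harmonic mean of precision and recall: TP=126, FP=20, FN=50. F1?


Precision = 126/146 = 0.863
Recall = 126/176 = 0.7159
F1 = 2·P·R/(P+R) = 2·TP/(2·TP+FP+FN) = 252/(252+20+50) = 252/322 = 0.7826

0.7826


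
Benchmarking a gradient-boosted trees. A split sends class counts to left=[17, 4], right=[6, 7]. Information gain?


Parent = [23, 11], H_parent = 0.9082
H_left = 0.7025 (n=21), H_right = 0.9957 (n=13)
H_children = (21/34)·0.7025 + (13/34)·0.9957 = 0.8146
IG = 0.9082 - 0.8146 = 0.0936

0.0936


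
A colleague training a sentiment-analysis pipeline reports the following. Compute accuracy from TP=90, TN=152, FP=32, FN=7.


Accuracy = (TP+TN)/(TP+TN+FP+FN)
= (90+152)/(281)
= 242/281 = 86.12%

86.12%


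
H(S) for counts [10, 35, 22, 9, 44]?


Probabilities: [10/120, 35/120, 22/120, 9/120, 44/120] ≈ [0.0833, 0.2917, 0.1833, 0.075, 0.3667]
H = -((10/120)·log₂(10/120) + (35/120)·log₂(35/120) + (22/120)·log₂(22/120) + (9/120)·log₂(9/120) + (44/120)·log₂(44/120))
  = 2.0769 bits

2.0769 bits


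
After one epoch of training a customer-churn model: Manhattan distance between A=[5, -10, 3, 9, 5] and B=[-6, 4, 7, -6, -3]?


d = |5+ 6| + |-10-4| + |3-7| + |9+ 6| + |5+ 3|
  = 11 + 14 + 4 + 15 + 8
  = 52

52


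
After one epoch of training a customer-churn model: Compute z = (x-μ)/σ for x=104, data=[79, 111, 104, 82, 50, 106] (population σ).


μ = 88.6667, σ = 21.0845
z = (104 - 88.6667)/21.0845 = 0.7272

0.7272


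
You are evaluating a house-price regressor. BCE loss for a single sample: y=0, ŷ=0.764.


BCE = -[y·ln(p) + (1-y)·ln(1-p)]
= -0 - 1·ln(1-0.764)
= -ln(0.236) = 1.4439

1.4439


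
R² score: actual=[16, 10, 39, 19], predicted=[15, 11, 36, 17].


ȳ = 21
SS_res = Σ(y-ŷ)² = 15
SS_tot = Σ(y-ȳ)² = 474
R² = 1 - SS_res/SS_tot = 1 - 0.0316 = 0.9684

0.9684


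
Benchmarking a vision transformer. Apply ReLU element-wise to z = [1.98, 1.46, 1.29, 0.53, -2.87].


ReLU(1.98) = max(0, 1.98) = 1.98
ReLU(1.46) = max(0, 1.46) = 1.46
ReLU(1.29) = max(0, 1.29) = 1.29
ReLU(0.53) = max(0, 0.53) = 0.53
ReLU(-2.87) = max(0, -2.87) = 0.0
result = [1.98, 1.46, 1.29, 0.53, 0.0]

[1.98, 1.46, 1.29, 0.53, 0.0]


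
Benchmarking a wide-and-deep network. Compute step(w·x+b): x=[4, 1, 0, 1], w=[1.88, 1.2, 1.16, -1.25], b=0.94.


z = (4)·(1.88) + (1)·(1.2) + (0)·(1.16) + (1)·(-1.25) + 0.94
  = 8.41
step(z) = 1 (z≥0)

1


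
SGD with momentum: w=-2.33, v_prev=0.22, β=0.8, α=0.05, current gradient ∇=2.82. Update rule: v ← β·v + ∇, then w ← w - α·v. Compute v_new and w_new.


v_new = 0.8·0.22 + 2.82 = 0.176 + 2.82 = 2.996
w_new = -2.33 - 0.05·2.996 = -2.33 - 0.1498 = -2.4798

v_new=2.996, w_new=-2.4798


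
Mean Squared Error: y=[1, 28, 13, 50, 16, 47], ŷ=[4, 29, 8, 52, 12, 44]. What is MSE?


Squared errors: (1-4)²=9, (28-29)²=1, (13-8)²=25, (50-52)²=4, (16-12)²=16, (47-44)²=9
Sum = 64
MSE = 64/6 = 32/3

32/3


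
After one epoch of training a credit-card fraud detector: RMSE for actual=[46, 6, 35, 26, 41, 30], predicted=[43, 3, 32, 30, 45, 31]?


MSE = 60/6 = 10
RMSE = √(60/6) = 3.1623

3.1623


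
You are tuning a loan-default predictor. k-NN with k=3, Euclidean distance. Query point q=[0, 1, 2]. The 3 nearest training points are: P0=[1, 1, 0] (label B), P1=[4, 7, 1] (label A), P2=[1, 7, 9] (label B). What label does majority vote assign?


d(q,P0) = 2.2361  (label B)
d(q,P1) = 7.2801  (label A)
d(q,P2) = 9.2736  (label B)
Votes: A=1, B=2
Majority → B

B


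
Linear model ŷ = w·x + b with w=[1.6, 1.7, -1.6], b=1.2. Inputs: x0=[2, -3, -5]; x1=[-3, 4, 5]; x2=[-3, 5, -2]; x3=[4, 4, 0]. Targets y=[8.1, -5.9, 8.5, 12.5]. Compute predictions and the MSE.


ŷ0 = (1.6)·(2) + (1.7)·(-3) + (-1.6)·(-5) + 1.2 = 7.3
ŷ1 = (1.6)·(-3) + (1.7)·(4) + (-1.6)·(5) + 1.2 = -4.8
ŷ2 = (1.6)·(-3) + (1.7)·(5) + (-1.6)·(-2) + 1.2 = 8.1
ŷ3 = (1.6)·(4) + (1.7)·(4) + (-1.6)·(0) + 1.2 = 14.4
errors² = [0.64, 1.21, 0.16, 3.61]
MSE = 5.6200/4 = 1.405

1.405


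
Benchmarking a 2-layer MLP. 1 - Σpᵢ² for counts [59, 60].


Probabilities: [59/119, 60/119] ≈ [0.4958, 0.5042]
Σpᵢ² = (3481 + 3600)/119² = 7081/14161
Gini = 1 - Σpᵢ² = 1 - 7081/14161 = 0.5

0.5


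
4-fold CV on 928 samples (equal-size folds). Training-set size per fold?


Fold size = 928/4 = 232
Training per fold = 928 - 232 = 696

696


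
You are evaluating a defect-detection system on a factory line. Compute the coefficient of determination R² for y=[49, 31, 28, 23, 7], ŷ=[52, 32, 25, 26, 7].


ȳ = 27.6
SS_res = Σ(y-ŷ)² = 28
SS_tot = Σ(y-ȳ)² = 915.2
R² = 1 - SS_res/SS_tot = 1 - 0.0306 = 0.9694

0.9694


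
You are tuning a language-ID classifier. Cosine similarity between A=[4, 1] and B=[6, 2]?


A·B = 4·6 + 1·2 = 26
‖A‖ = √17 = 4.1231, ‖B‖ = √40 = 6.3246
cos = 26/(√17·√40) = 26/√680 = 0.9971

0.9971


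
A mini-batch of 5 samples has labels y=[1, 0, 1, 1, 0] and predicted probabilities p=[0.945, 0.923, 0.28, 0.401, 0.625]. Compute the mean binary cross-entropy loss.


L[0] = -ln(0.945) = 0.0566
L[1] = -ln(1-0.923) = -ln(0.077) = 2.5639
L[2] = -ln(0.28) = 1.273
L[3] = -ln(0.401) = 0.9138
L[4] = -ln(1-0.625) = -ln(0.375) = 0.9808
mean = (0.0566 + 2.5639 + 1.273 + 0.9138 + 0.9808)/5 = 1.1576

1.1576


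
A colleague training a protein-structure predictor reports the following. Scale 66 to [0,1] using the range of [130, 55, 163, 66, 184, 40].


min=40, max=184
(66-40)/(184-40) = 26/144 = 0.1806

0.1806


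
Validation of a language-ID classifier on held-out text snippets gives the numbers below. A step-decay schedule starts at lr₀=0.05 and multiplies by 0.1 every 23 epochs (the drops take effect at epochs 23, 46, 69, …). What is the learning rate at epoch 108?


n_drops = ⌊108/23⌋ = 4
lr = 0.05·0.1^4 = 0.05·0.0001 = 0.000005

0.000005


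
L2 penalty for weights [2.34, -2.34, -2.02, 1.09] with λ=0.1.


‖w‖₂² = (2.34)² + (-2.34)² + (-2.02)² + (1.09)²
     = 5.4756 + 5.4756 + 4.0804 + 1.1881
     = 16.2197
λ·‖w‖₂² = 0.1·16.2197 = 1.62197

1.62197


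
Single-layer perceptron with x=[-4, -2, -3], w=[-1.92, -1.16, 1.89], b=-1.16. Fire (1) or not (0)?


z = (-4)·(-1.92) + (-2)·(-1.16) + (-3)·(1.89) - 1.16
  = 3.17
step(z) = 1 (z≥0)

1


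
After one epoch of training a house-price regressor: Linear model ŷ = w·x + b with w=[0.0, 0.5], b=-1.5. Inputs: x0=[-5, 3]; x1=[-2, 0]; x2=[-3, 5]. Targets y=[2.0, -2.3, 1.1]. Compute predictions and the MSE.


ŷ0 = (0.0)·(-5) + (0.5)·(3) - 1.5 = 0.0
ŷ1 = (0.0)·(-2) + (0.5)·(0) - 1.5 = -1.5
ŷ2 = (0.0)·(-3) + (0.5)·(5) - 1.5 = 1.0
errors² = [4.0, 0.64, 0.01]
MSE = 4.6500/3 = 1.55

1.55


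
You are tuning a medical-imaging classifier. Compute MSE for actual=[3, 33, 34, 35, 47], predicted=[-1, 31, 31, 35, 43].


Squared errors: (3+ 1)²=16, (33-31)²=4, (34-31)²=9, (35-35)²=0, (47-43)²=16
Sum = 45
MSE = 45/5 = 9

9


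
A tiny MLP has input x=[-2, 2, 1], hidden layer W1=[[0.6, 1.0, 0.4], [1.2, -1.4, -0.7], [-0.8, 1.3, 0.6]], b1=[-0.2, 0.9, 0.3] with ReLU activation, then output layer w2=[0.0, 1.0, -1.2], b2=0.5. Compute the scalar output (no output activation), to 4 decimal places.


z1[0] = (0.6)·(-2) + (1.0)·(2) + (0.4)·(1) - 0.2 = 1.0
z1[1] = (1.2)·(-2) + (-1.4)·(2) + (-0.7)·(1) + 0.9 = -5.0
z1[2] = (-0.8)·(-2) + (1.3)·(2) + (0.6)·(1) + 0.3 = 5.1
h = ReLU(z1) = [1.0, 0.0, 5.1]
output = (0.0)·(1.0) + (1.0)·(0.0) + (-1.2)·(5.1) + 0.5 = -5.62

-5.62


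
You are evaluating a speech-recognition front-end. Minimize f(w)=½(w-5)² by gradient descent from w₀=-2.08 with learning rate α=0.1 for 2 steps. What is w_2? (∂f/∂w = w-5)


step 1: grad = -2.08-5 = -7.08; w = -2.08 - 0.1·(-7.08) = -1.372
step 2: grad = -1.372-5 = -6.372; w = -1.372 - 0.1·(-6.372) = -0.7348

-0.7348


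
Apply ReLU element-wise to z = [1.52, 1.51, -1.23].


ReLU(1.52) = max(0, 1.52) = 1.52
ReLU(1.51) = max(0, 1.51) = 1.51
ReLU(-1.23) = max(0, -1.23) = 0.0
result = [1.52, 1.51, 0.0]

[1.52, 1.51, 0.0]


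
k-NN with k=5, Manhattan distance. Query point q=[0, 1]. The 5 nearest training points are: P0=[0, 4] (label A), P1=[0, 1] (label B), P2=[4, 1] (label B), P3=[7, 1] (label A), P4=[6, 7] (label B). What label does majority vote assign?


d(q,P0) = 3  (label A)
d(q,P1) = 0  (label B)
d(q,P2) = 4  (label B)
d(q,P3) = 7  (label A)
d(q,P4) = 12  (label B)
Votes: A=2, B=3
Majority → B

B


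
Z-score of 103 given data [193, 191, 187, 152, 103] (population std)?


μ = 165.2, σ = 34.5161
z = (103 - 165.2)/34.5161 = -1.8021

-1.8021


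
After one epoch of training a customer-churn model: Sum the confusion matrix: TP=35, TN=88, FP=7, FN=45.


Total = TP + TN + FP + FN
= 35 + 88 + 7 + 45
= 175
(Predicted positive: 42, predicted negative: 133)

175


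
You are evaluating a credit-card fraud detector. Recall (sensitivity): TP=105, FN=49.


Recall = TP/(TP+FN)
= 105/(105+49)
= 105/154 = 68.18%

68.18%


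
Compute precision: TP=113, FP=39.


Precision = TP/(TP+FP)
= 113/(113+39)
= 113/152 = 74.34%

74.34%


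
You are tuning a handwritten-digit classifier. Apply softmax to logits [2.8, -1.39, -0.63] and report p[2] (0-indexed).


Exponentials: e^2.8=16.4446, e^-1.39=0.2491, e^-0.63=0.5326
Sum = 17.2263
Softmax = [0.9546, 0.0145, 0.0309]
p[2] = 0.5326/17.2263 = 0.0309

0.0309


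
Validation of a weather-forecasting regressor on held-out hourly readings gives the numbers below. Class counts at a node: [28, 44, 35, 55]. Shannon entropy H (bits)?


Probabilities: [28/162, 44/162, 35/162, 55/162] ≈ [0.1728, 0.2716, 0.216, 0.3395]
H = -((28/162)·log₂(28/162) + (44/162)·log₂(44/162) + (35/162)·log₂(35/162) + (55/162)·log₂(55/162))
  = 1.9552 bits

1.9552 bits


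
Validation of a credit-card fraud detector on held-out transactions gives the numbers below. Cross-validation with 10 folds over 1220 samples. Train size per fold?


Fold size = 1220/10 = 122
Training per fold = 1220 - 122 = 1098

1098


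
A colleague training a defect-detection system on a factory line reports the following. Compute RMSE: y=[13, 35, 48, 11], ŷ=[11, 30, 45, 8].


MSE = 47/4 = 11.75
RMSE = √(47/4) = 3.4278

3.4278


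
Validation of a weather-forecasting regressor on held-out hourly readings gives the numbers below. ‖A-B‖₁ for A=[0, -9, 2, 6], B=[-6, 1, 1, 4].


d = |0+ 6| + |-9-1| + |2-1| + |6-4|
  = 6 + 10 + 1 + 2
  = 19

19


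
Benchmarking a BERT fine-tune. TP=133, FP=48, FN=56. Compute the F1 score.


Precision = 133/181 = 0.7348
Recall = 133/189 = 0.7037
F1 = 2·P·R/(P+R) = 2·TP/(2·TP+FP+FN) = 266/(266+48+56) = 266/370 = 0.7189

0.7189


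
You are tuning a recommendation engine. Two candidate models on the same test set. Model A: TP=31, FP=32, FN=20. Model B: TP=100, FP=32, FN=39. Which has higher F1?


Model A: P=31/63=0.4921, R=31/51=0.6078, F1=2PR/(P+R)=2TP/(2TP+FP+FN)=62/114=0.5439
Model B: P=100/132=0.7576, R=100/139=0.7194, F1=2PR/(P+R)=2TP/(2TP+FP+FN)=200/271=0.738
0.5439 < 0.738 → Model B

Model B


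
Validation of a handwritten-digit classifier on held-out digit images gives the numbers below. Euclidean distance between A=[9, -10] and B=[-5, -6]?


d = √((9+ 5)² + (-10+ 6)²)
  = √(196 + 16)
  = √212 = 14.5602

14.5602


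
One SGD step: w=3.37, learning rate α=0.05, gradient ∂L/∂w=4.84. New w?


w_new = w - α·∇
= 3.37 - 0.05·4.84
= 3.37 - 0.242
= 3.128

3.128


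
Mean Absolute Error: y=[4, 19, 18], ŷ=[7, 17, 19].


Absolute errors: |4-7|=3, |19-17|=2, |18-19|=1
Sum = 6
MAE = 6/3 = 2

2


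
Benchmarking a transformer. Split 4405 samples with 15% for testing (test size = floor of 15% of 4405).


Test = ⌊4405·15/100⌋ = 660
Train = 4405 - 660 = 3745

Train: 3745, Test: 660


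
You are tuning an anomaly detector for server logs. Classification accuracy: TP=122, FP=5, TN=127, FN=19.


Accuracy = (TP+TN)/(TP+TN+FP+FN)
= (122+127)/(273)
= 249/273 = 91.21%

91.21%


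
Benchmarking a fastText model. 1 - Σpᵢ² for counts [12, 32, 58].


Probabilities: [12/102, 32/102, 58/102] ≈ [0.1176, 0.3137, 0.5686]
Σpᵢ² = (144 + 1024 + 3364)/102² = 4532/10404
Gini = 1 - Σpᵢ² = 1 - 4532/10404 = 0.5644

0.5644


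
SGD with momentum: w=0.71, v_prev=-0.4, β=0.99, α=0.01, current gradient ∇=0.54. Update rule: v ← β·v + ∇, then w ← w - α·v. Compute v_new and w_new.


v_new = 0.99·-0.4 + 0.54 = -0.396 + 0.54 = 0.144
w_new = 0.71 - 0.01·0.144 = 0.71 - 0.00144 = 0.70856

v_new=0.144, w_new=0.70856


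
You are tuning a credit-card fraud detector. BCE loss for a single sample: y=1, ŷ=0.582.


BCE = -[y·ln(p) + (1-y)·ln(1-p)]
= -1·ln(0.582) - 0
= -ln(0.582) = 0.5413

0.5413


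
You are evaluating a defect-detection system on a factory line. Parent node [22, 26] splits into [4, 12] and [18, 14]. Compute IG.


Parent = [22, 26], H_parent = 0.995
H_left = 0.8113 (n=16), H_right = 0.9887 (n=32)
H_children = (16/48)·0.8113 + (32/48)·0.9887 = 0.9296
IG = 0.995 - 0.9296 = 0.0654

0.0654


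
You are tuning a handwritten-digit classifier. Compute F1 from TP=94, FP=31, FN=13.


Precision = 94/125 = 0.752
Recall = 94/107 = 0.8785
F1 = 2·P·R/(P+R) = 2·TP/(2·TP+FP+FN) = 188/(188+31+13) = 188/232 = 0.8103

0.8103


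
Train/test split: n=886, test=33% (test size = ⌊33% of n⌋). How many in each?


Test = ⌊886·33/100⌋ = 292
Train = 886 - 292 = 594

Train: 594, Test: 292


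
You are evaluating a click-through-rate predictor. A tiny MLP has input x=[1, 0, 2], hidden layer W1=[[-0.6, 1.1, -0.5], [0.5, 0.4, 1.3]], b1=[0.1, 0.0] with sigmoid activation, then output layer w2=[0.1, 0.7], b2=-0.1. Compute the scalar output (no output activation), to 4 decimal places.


z1[0] = (-0.6)·(1) + (1.1)·(0) + (-0.5)·(2) + 0.1 = -1.5
z1[1] = (0.5)·(1) + (0.4)·(0) + (1.3)·(2) + 0.0 = 3.1
h = sigmoid(z1) = [0.1824, 0.9569]
output = (0.1)·(0.1824) + (0.7)·(0.9569) - 0.1 = 0.5881

0.5881


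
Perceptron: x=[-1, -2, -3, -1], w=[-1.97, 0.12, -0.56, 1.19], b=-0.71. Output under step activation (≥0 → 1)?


z = (-1)·(-1.97) + (-2)·(0.12) + (-3)·(-0.56) + (-1)·(1.19) - 0.71
  = 1.51
step(z) = 1 (z≥0)

1


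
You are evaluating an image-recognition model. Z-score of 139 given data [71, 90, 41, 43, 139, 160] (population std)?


μ = 90.6667, σ = 45.2204
z = (139 - 90.6667)/45.2204 = 1.0688

1.0688


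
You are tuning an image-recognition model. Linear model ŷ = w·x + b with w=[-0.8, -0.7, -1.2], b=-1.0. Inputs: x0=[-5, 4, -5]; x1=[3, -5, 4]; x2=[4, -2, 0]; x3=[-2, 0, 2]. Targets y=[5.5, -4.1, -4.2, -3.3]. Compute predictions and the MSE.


ŷ0 = (-0.8)·(-5) + (-0.7)·(4) + (-1.2)·(-5) - 1.0 = 6.2
ŷ1 = (-0.8)·(3) + (-0.7)·(-5) + (-1.2)·(4) - 1.0 = -4.7
ŷ2 = (-0.8)·(4) + (-0.7)·(-2) + (-1.2)·(0) - 1.0 = -2.8
ŷ3 = (-0.8)·(-2) + (-0.7)·(0) + (-1.2)·(2) - 1.0 = -1.8
errors² = [0.49, 0.36, 1.96, 2.25]
MSE = 5.0600/4 = 1.265

1.265


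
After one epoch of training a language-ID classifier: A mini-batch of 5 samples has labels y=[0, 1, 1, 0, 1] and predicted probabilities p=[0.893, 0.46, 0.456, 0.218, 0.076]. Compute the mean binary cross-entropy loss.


L[0] = -ln(1-0.893) = -ln(0.107) = 2.2349
L[1] = -ln(0.46) = 0.7765
L[2] = -ln(0.456) = 0.7853
L[3] = -ln(1-0.218) = -ln(0.782) = 0.2459
L[4] = -ln(0.076) = 2.577
mean = (2.2349 + 0.7765 + 0.7853 + 0.2459 + 2.577)/5 = 1.3239

1.3239


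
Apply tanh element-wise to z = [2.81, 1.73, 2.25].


tanh(2.81) = 0.9928
tanh(1.73) = 0.9391
tanh(2.25) = 0.978
result = [0.9928, 0.9391, 0.978]

[0.9928, 0.9391, 0.978]


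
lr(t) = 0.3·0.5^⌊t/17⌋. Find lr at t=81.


n_drops = ⌊81/17⌋ = 4
lr = 0.3·0.5^4 = 0.3·0.0625 = 0.01875

0.01875


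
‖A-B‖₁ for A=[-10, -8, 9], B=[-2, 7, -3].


d = |-10+ 2| + |-8-7| + |9+ 3|
  = 8 + 15 + 12
  = 35

35


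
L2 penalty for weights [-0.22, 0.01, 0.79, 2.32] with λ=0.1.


‖w‖₂² = (-0.22)² + (0.01)² + (0.79)² + (2.32)²
     = 0.0484 + 0.0001 + 0.6241 + 5.3824
     = 6.055
λ·‖w‖₂² = 0.1·6.055 = 0.6055

0.6055


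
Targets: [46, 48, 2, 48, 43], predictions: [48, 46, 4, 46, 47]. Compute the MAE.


Absolute errors: |46-48|=2, |48-46|=2, |2-4|=2, |48-46|=2, |43-47|=4
Sum = 12
MAE = 12/5 = 12/5

12/5


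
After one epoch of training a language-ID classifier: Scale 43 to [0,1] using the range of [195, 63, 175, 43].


min=43, max=195
(43-43)/(195-43) = 0/152 = 0.0

0.0


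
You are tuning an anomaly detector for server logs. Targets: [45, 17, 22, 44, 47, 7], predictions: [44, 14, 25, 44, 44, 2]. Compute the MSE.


Squared errors: (45-44)²=1, (17-14)²=9, (22-25)²=9, (44-44)²=0, (47-44)²=9, (7-2)²=25
Sum = 53
MSE = 53/6 = 53/6

53/6


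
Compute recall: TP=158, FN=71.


Recall = TP/(TP+FN)
= 158/(158+71)
= 158/229 = 69.0%

69.0%


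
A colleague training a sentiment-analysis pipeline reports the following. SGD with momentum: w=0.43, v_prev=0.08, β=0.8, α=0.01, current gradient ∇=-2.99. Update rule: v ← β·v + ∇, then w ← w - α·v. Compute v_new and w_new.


v_new = 0.8·0.08 - 2.99 = 0.064 - 2.99 = -2.926
w_new = 0.43 - 0.01·-2.926 = 0.43 + 0.02926 = 0.45926

v_new=-2.926, w_new=0.45926


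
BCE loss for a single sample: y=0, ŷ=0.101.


BCE = -[y·ln(p) + (1-y)·ln(1-p)]
= -0 - 1·ln(1-0.101)
= -ln(0.899) = 0.1065

0.1065


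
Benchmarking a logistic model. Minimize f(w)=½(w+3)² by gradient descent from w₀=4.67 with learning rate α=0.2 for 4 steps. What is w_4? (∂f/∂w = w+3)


step 1: grad = 4.67+3 = 7.67; w = 4.67 - 0.2·(7.67) = 3.136
step 2: grad = 3.136+3 = 6.136; w = 3.136 - 0.2·(6.136) = 1.9088
step 3: grad = 1.9088+3 = 4.9088; w = 1.9088 - 0.2·(4.9088) = 0.92704
step 4: grad = 0.92704+3 = 3.92704; w = 0.92704 - 0.2·(3.92704) = 0.141632

0.141632


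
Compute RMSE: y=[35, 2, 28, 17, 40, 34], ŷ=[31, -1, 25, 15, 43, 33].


MSE = 48/6 = 8
RMSE = √(48/6) = 2.8284

2.8284


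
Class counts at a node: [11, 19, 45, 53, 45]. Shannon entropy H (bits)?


Probabilities: [11/173, 19/173, 45/173, 53/173, 45/173] ≈ [0.0636, 0.1098, 0.2601, 0.3064, 0.2601]
H = -((11/173)·log₂(11/173) + (19/173)·log₂(19/173) + (45/173)·log₂(45/173) + (53/173)·log₂(53/173) + (45/173)·log₂(45/173))
  = 2.1363 bits

2.1363 bits


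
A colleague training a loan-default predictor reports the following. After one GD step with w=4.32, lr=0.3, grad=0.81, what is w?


w_new = w - α·∇
= 4.32 - 0.3·0.81
= 4.32 - 0.243
= 4.077

4.077


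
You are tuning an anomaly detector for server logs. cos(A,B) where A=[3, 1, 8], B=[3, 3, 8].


A·B = 3·3 + 1·3 + 8·8 = 76
‖A‖ = √74 = 8.6023, ‖B‖ = √82 = 9.0554
cos = 76/(√74·√82) = 76/√6068 = 0.9756

0.9756


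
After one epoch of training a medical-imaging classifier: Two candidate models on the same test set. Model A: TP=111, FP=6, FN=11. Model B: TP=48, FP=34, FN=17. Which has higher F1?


Model A: P=111/117=0.9487, R=111/122=0.9098, F1=2PR/(P+R)=2TP/(2TP+FP+FN)=222/239=0.9289
Model B: P=48/82=0.5854, R=48/65=0.7385, F1=2PR/(P+R)=2TP/(2TP+FP+FN)=96/147=0.6531
0.9289 > 0.6531 → Model A

Model A


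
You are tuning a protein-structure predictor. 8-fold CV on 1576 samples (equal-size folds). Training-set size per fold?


Fold size = 1576/8 = 197
Training per fold = 1576 - 197 = 1379

1379


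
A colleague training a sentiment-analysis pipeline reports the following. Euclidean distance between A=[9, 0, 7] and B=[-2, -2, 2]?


d = √((9+ 2)² + (0+ 2)² + (7-2)²)
  = √(121 + 4 + 25)
  = √150 = 12.2474

12.2474


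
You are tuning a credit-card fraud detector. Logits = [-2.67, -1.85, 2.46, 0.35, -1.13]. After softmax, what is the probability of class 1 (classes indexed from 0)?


Exponentials: e^-2.67=0.0693, e^-1.85=0.1572, e^2.46=11.7048, e^0.35=1.4191, e^-1.13=0.323
Sum = 13.6734
Softmax = [0.0051, 0.0115, 0.856, 0.1038, 0.0236]
p[1] = 0.1572/13.6734 = 0.0115

0.0115


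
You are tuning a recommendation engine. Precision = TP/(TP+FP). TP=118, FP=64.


Precision = TP/(TP+FP)
= 118/(118+64)
= 118/182 = 64.84%

64.84%


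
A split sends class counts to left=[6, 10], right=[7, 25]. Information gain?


Parent = [13, 35], H_parent = 0.8427
H_left = 0.9544 (n=16), H_right = 0.7579 (n=32)
H_children = (16/48)·0.9544 + (32/48)·0.7579 = 0.8234
IG = 0.8427 - 0.8234 = 0.0193

0.0193


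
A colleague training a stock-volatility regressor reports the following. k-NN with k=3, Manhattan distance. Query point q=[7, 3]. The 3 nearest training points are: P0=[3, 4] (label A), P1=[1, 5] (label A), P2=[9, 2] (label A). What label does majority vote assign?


d(q,P0) = 5  (label A)
d(q,P1) = 8  (label A)
d(q,P2) = 3  (label A)
Votes: A=3, B=0
Majority → A

A


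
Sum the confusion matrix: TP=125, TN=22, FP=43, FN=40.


Total = TP + TN + FP + FN
= 125 + 22 + 43 + 40
= 230
(Predicted positive: 168, predicted negative: 62)

230


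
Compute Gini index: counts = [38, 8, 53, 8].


Probabilities: [38/107, 8/107, 53/107, 8/107] ≈ [0.3551, 0.0748, 0.4953, 0.0748]
Σpᵢ² = (1444 + 64 + 2809 + 64)/107² = 4381/11449
Gini = 1 - Σpᵢ² = 1 - 4381/11449 = 0.6173

0.6173


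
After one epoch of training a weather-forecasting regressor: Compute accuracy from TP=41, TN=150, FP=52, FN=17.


Accuracy = (TP+TN)/(TP+TN+FP+FN)
= (41+150)/(260)
= 191/260 = 73.46%

73.46%


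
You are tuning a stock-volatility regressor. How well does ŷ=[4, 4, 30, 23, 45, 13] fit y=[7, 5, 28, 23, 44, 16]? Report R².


ȳ = 20.5
SS_res = Σ(y-ŷ)² = 24
SS_tot = Σ(y-ȳ)² = 1057.5
R² = 1 - SS_res/SS_tot = 1 - 0.0227 = 0.9773

0.9773


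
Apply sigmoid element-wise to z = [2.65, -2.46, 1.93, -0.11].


σ(2.65) = 1/(1+e^-2.65) = 0.934
σ(-2.46) = 1/(1+e^2.46) = 0.0787
σ(1.93) = 1/(1+e^-1.93) = 0.8732
σ(-0.11) = 1/(1+e^0.11) = 0.4725
result = [0.934, 0.0787, 0.8732, 0.4725]

[0.934, 0.0787, 0.8732, 0.4725]


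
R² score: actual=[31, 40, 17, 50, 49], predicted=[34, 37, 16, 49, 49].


ȳ = 37.4
SS_res = Σ(y-ŷ)² = 20
SS_tot = Σ(y-ȳ)² = 757.2
R² = 1 - SS_res/SS_tot = 1 - 0.0264 = 0.9736

0.9736


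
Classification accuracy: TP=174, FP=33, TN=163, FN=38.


Accuracy = (TP+TN)/(TP+TN+FP+FN)
= (174+163)/(408)
= 337/408 = 82.6%

82.6%


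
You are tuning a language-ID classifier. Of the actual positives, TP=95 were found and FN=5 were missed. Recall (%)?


Recall = TP/(TP+FN)
= 95/(95+5)
= 95/100 = 95.0%

95.0%


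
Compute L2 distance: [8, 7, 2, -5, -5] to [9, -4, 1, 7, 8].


d = √((8-9)² + (7+ 4)² + (2-1)² + (-5-7)² + (-5-8)²)
  = √(1 + 121 + 1 + 144 + 169)
  = √436 = 20.8806

20.8806


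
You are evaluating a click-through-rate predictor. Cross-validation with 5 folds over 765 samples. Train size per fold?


Fold size = 765/5 = 153
Training per fold = 765 - 153 = 612

612


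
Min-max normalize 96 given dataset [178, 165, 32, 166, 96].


min=32, max=178
(96-32)/(178-32) = 64/146 = 0.4384

0.4384


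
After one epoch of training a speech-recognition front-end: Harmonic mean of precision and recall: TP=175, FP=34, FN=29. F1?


Precision = 175/209 = 0.8373
Recall = 175/204 = 0.8578
F1 = 2·P·R/(P+R) = 2·TP/(2·TP+FP+FN) = 350/(350+34+29) = 350/413 = 0.8475

0.8475


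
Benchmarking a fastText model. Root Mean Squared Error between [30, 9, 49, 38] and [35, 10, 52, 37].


MSE = 36/4 = 9
RMSE = √(36/4) = 3.0

3.0


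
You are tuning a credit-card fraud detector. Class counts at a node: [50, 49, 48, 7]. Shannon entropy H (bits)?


Probabilities: [50/154, 49/154, 48/154, 7/154] ≈ [0.3247, 0.3182, 0.3117, 0.0455]
H = -((50/154)·log₂(50/154) + (49/154)·log₂(49/154) + (48/154)·log₂(48/154) + (7/154)·log₂(7/154))
  = 1.7795 bits

1.7795 bits


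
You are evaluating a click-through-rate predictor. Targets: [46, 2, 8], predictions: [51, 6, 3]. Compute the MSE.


Squared errors: (46-51)²=25, (2-6)²=16, (8-3)²=25
Sum = 66
MSE = 66/3 = 22

22


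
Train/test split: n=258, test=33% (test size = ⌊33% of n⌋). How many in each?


Test = ⌊258·33/100⌋ = 85
Train = 258 - 85 = 173

Train: 173, Test: 85


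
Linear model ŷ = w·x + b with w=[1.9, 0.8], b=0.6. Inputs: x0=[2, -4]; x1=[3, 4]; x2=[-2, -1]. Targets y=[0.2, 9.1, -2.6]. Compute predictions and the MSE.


ŷ0 = (1.9)·(2) + (0.8)·(-4) + 0.6 = 1.2
ŷ1 = (1.9)·(3) + (0.8)·(4) + 0.6 = 9.5
ŷ2 = (1.9)·(-2) + (0.8)·(-1) + 0.6 = -4.0
errors² = [1.0, 0.16, 1.96]
MSE = 3.1200/3 = 1.04

1.04


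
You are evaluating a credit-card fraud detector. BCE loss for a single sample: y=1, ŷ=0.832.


BCE = -[y·ln(p) + (1-y)·ln(1-p)]
= -1·ln(0.832) - 0
= -ln(0.832) = 0.1839

0.1839


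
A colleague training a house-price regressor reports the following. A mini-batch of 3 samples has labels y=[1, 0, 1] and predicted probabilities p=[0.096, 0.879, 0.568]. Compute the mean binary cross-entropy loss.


L[0] = -ln(0.096) = 2.3434
L[1] = -ln(1-0.879) = -ln(0.121) = 2.112
L[2] = -ln(0.568) = 0.5656
mean = (2.3434 + 2.112 + 0.5656)/3 = 1.6737

1.6737


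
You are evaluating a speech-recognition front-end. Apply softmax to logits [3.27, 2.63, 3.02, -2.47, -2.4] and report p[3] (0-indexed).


Exponentials: e^3.27=26.3113, e^2.63=13.8738, e^3.02=20.4913, e^-2.47=0.0846, e^-2.4=0.0907
Sum = 60.8517
Softmax = [0.4324, 0.228, 0.3367, 0.0014, 0.0015]
p[3] = 0.0846/60.8517 = 0.0014

0.0014


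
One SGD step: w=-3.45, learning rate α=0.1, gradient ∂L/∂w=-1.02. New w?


w_new = w - α·∇
= -3.45 - 0.1·-1.02
= -3.45 + 0.102
= -3.348

-3.348


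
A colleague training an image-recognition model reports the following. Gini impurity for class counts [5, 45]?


Probabilities: [5/50, 45/50] ≈ [0.1, 0.9]
Σpᵢ² = (25 + 2025)/50² = 2050/2500
Gini = 1 - Σpᵢ² = 1 - 2050/2500 = 0.18

0.18


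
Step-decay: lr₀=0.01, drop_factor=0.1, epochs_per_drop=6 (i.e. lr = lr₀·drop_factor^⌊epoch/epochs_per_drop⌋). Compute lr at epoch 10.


n_drops = ⌊10/6⌋ = 1
lr = 0.01·0.1^1 = 0.01·0.1 = 0.001

0.001


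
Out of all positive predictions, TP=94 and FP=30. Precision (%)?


Precision = TP/(TP+FP)
= 94/(94+30)
= 94/124 = 75.81%

75.81%


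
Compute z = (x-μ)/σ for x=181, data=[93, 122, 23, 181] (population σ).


μ = 104.75, σ = 56.8611
z = (181 - 104.75)/56.8611 = 1.341

1.341


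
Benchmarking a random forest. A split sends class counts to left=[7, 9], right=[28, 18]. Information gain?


Parent = [35, 27], H_parent = 0.988
H_left = 0.9887 (n=16), H_right = 0.9656 (n=46)
H_children = (16/62)·0.9887 + (46/62)·0.9656 = 0.9716
IG = 0.988 - 0.9716 = 0.0164

0.0164


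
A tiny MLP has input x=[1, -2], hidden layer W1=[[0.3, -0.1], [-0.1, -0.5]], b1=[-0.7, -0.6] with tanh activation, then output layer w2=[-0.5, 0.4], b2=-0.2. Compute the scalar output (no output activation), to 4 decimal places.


z1[0] = (0.3)·(1) + (-0.1)·(-2) - 0.7 = -0.2
z1[1] = (-0.1)·(1) + (-0.5)·(-2) - 0.6 = 0.3
h = tanh(z1) = [-0.1974, 0.2913]
output = (-0.5)·(-0.1974) + (0.4)·(0.2913) - 0.2 = 0.0152

0.0152


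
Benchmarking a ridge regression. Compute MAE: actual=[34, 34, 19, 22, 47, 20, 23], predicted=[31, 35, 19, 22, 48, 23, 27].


Absolute errors: |34-31|=3, |34-35|=1, |19-19|=0, |22-22|=0, |47-48|=1, |20-23|=3, |23-27|=4
Sum = 12
MAE = 12/7 = 12/7

12/7


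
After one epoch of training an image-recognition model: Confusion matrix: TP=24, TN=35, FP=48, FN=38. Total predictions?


Total = TP + TN + FP + FN
= 24 + 35 + 48 + 38
= 145
(Predicted positive: 72, predicted negative: 73)

145


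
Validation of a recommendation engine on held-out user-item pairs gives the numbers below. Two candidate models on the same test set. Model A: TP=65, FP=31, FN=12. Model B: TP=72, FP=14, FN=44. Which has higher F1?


Model A: P=65/96=0.6771, R=65/77=0.8442, F1=2PR/(P+R)=2TP/(2TP+FP+FN)=130/173=0.7514
Model B: P=72/86=0.8372, R=72/116=0.6207, F1=2PR/(P+R)=2TP/(2TP+FP+FN)=144/202=0.7129
0.7514 > 0.7129 → Model A

Model A


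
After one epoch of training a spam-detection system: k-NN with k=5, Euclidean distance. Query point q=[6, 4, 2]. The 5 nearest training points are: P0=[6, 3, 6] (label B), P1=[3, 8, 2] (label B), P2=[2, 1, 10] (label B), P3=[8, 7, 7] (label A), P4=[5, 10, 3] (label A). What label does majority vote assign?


d(q,P0) = 4.1231  (label B)
d(q,P1) = 5.0  (label B)
d(q,P2) = 9.434  (label B)
d(q,P3) = 6.1644  (label A)
d(q,P4) = 6.1644  (label A)
Votes: A=2, B=3
Majority → B

B


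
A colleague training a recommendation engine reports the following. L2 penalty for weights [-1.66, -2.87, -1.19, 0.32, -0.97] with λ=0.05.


‖w‖₂² = (-1.66)² + (-2.87)² + (-1.19)² + (0.32)² + (-0.97)²
     = 2.7556 + 8.2369 + 1.4161 + 0.1024 + 0.9409
     = 13.4519
λ·‖w‖₂² = 0.05·13.4519 = 0.672595

0.672595


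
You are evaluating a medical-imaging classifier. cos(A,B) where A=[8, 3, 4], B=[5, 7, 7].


A·B = 8·5 + 3·7 + 4·7 = 89
‖A‖ = √89 = 9.434, ‖B‖ = √123 = 11.0905
cos = 89/(√89·√123) = 89/√10947 = 0.8506

0.8506


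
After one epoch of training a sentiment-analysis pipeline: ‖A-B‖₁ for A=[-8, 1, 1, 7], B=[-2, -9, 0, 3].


d = |-8+ 2| + |1+ 9| + |1-0| + |7-3|
  = 6 + 10 + 1 + 4
  = 21

21


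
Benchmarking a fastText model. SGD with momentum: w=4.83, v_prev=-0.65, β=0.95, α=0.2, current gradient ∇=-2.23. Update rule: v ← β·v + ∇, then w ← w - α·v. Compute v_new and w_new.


v_new = 0.95·-0.65 - 2.23 = -0.6175 - 2.23 = -2.8475
w_new = 4.83 - 0.2·-2.8475 = 4.83 + 0.5695 = 5.3995

v_new=-2.8475, w_new=5.3995


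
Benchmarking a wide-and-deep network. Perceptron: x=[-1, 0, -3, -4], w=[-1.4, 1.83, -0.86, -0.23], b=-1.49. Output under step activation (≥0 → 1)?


z = (-1)·(-1.4) + (0)·(1.83) + (-3)·(-0.86) + (-4)·(-0.23) - 1.49
  = 3.41
step(z) = 1 (z≥0)

1


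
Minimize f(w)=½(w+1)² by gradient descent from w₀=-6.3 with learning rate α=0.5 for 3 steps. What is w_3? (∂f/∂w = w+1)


step 1: grad = -6.3+1 = -5.3; w = -6.3 - 0.5·(-5.3) = -3.65
step 2: grad = -3.65+1 = -2.65; w = -3.65 - 0.5·(-2.65) = -2.325
step 3: grad = -2.325+1 = -1.325; w = -2.325 - 0.5·(-1.325) = -1.6625

-1.6625


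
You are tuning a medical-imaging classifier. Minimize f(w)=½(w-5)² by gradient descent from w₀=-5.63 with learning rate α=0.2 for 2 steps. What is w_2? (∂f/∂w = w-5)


step 1: grad = -5.63-5 = -10.63; w = -5.63 - 0.2·(-10.63) = -3.504
step 2: grad = -3.504-5 = -8.504; w = -3.504 - 0.2·(-8.504) = -1.8032

-1.8032


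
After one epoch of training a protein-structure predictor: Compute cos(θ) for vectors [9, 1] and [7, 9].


A·B = 9·7 + 1·9 = 72
‖A‖ = √82 = 9.0554, ‖B‖ = √130 = 11.4018
cos = 72/(√82·√130) = 72/√10660 = 0.6974

0.6974


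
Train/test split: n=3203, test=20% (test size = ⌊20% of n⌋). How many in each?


Test = ⌊3203·20/100⌋ = 640
Train = 3203 - 640 = 2563

Train: 2563, Test: 640


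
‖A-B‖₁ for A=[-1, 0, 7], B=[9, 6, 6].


d = |-1-9| + |0-6| + |7-6|
  = 10 + 6 + 1
  = 17

17


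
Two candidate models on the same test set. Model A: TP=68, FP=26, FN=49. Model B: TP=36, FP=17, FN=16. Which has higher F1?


Model A: P=68/94=0.7234, R=68/117=0.5812, F1=2PR/(P+R)=2TP/(2TP+FP+FN)=136/211=0.6445
Model B: P=36/53=0.6792, R=36/52=0.6923, F1=2PR/(P+R)=2TP/(2TP+FP+FN)=72/105=0.6857
0.6445 < 0.6857 → Model B

Model B


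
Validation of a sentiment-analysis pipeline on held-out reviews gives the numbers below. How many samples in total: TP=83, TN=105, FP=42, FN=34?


Total = TP + TN + FP + FN
= 83 + 105 + 42 + 34
= 264
(Predicted positive: 125, predicted negative: 139)

264


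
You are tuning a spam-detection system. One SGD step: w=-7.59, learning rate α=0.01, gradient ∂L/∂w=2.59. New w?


w_new = w - α·∇
= -7.59 - 0.01·2.59
= -7.59 - 0.0259
= -7.6159

-7.6159


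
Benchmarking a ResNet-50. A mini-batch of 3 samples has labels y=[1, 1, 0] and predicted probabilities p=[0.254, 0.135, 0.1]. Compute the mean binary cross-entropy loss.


L[0] = -ln(0.254) = 1.3704
L[1] = -ln(0.135) = 2.0025
L[2] = -ln(1-0.1) = -ln(0.9) = 0.1054
mean = (1.3704 + 2.0025 + 0.1054)/3 = 1.1594

1.1594


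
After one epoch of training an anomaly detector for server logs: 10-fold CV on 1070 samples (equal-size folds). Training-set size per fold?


Fold size = 1070/10 = 107
Training per fold = 1070 - 107 = 963

963


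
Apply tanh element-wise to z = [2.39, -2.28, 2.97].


tanh(2.39) = 0.9833
tanh(-2.28) = -0.9793
tanh(2.97) = 0.9947
result = [0.9833, -0.9793, 0.9947]

[0.9833, -0.9793, 0.9947]


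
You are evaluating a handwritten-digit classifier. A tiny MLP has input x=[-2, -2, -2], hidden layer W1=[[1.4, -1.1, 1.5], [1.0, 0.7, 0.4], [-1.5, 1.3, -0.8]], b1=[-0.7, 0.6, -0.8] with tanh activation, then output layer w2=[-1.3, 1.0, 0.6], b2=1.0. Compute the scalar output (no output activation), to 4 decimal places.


z1[0] = (1.4)·(-2) + (-1.1)·(-2) + (1.5)·(-2) - 0.7 = -4.3
z1[1] = (1.0)·(-2) + (0.7)·(-2) + (0.4)·(-2) + 0.6 = -3.6
z1[2] = (-1.5)·(-2) + (1.3)·(-2) + (-0.8)·(-2) - 0.8 = 1.2
h = tanh(z1) = [-0.9996, -0.9985, 0.8337]
output = (-1.3)·(-0.9996) + (1.0)·(-0.9985) + (0.6)·(0.8337) + 1.0 = 1.8012

1.8012


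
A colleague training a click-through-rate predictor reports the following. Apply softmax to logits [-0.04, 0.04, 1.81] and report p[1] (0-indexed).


Exponentials: e^-0.04=0.9608, e^0.04=1.0408, e^1.81=6.1104
Sum = 8.112
Softmax = [0.1184, 0.1283, 0.7533]
p[1] = 1.0408/8.112 = 0.1283

0.1283


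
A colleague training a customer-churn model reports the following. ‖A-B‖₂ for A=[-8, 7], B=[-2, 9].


d = √((-8+ 2)² + (7-9)²)
  = √(36 + 4)
  = √40 = 6.3246

6.3246


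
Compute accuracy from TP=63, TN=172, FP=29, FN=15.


Accuracy = (TP+TN)/(TP+TN+FP+FN)
= (63+172)/(279)
= 235/279 = 84.23%

84.23%


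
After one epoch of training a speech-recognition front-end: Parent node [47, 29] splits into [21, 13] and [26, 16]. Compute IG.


Parent = [47, 29], H_parent = 0.9591
H_left = 0.9597 (n=34), H_right = 0.9587 (n=42)
H_children = (34/76)·0.9597 + (42/76)·0.9587 = 0.9591
IG = 0.9591 - 0.9591 = 0.0

0.0


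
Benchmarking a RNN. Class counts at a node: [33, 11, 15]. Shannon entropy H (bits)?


Probabilities: [33/59, 11/59, 15/59] ≈ [0.5593, 0.1864, 0.2542]
H = -((33/59)·log₂(33/59) + (11/59)·log₂(11/59) + (15/59)·log₂(15/59))
  = 1.4229 bits

1.4229 bits
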